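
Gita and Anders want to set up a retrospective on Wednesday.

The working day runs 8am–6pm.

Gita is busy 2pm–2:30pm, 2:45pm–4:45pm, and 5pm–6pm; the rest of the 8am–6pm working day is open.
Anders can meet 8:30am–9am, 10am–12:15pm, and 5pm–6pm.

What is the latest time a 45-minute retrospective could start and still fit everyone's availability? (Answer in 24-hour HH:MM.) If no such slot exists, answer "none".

11:30

Gita free within 08:00–18:00: 08:00–14:00, 14:30–14:45, 16:45–17:00.
Gita ∩ Anders: 08:30–09:00, 10:00–12:15.
Windows ≥ 45 min: 10:00–12:15.
Latest start in the last window 10:00–12:15 is 12:15 − 45 min = 11:30.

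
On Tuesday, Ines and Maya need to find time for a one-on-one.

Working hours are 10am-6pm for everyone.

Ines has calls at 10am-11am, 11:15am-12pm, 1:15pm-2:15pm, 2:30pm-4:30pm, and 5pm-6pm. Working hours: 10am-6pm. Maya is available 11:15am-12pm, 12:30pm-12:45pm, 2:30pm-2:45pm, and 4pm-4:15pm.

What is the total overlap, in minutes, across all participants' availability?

Ines free within 10:00–18:00: 11:00–11:15, 12:00–13:15, 14:15–14:30, 16:30–17:00.
Ines ∩ Maya: 12:30–12:45.
Total common minutes: 15.

15 minutes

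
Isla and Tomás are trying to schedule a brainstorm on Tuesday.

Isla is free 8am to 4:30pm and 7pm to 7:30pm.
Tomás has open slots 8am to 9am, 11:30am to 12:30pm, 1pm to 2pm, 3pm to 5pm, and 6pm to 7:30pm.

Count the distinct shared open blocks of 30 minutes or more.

Isla ∩ Tomás: 08:00–09:00, 11:30–12:30, 13:00–14:00, 15:00–16:30, 19:00–19:30.
Windows ≥ 30 min: 08:00–09:00, 11:30–12:30, 13:00–14:00, 15:00–16:30, 19:00–19:30.
That's 5 windows.

5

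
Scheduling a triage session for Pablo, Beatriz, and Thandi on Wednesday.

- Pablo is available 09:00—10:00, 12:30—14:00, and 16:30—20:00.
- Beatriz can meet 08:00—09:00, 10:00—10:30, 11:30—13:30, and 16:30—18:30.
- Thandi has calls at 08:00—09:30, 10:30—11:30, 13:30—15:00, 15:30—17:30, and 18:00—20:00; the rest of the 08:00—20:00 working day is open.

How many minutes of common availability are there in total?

Thandi free within 08:00–20:00: 09:30–10:30, 11:30–13:30, 15:00–15:30, 17:30–18:00.
Pablo ∩ Beatriz: 12:30–13:30, 16:30–18:30.
Pablo ∩ Beatriz ∩ Thandi: 12:30–13:30, 17:30–18:00.
Total common minutes: 60 + 30 = 90.

90 minutes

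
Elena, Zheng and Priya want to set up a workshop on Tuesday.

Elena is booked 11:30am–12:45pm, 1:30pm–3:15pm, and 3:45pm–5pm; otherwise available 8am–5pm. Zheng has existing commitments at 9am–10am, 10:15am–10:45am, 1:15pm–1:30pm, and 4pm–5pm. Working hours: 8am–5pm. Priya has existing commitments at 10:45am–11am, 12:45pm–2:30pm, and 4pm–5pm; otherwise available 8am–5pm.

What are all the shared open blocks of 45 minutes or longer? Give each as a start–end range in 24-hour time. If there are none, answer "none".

08:00–09:00

Elena free within 08:00–17:00: 08:00–11:30, 12:45–13:30, 15:15–15:45.
Zheng free within 08:00–17:00: 08:00–09:00, 10:00–10:15, 10:45–13:15, 13:30–16:00.
Priya free within 08:00–17:00: 08:00–10:45, 11:00–12:45, 14:30–16:00.
Elena ∩ Zheng: 08:00–09:00, 10:00–10:15, 10:45–11:30, 12:45–13:15, 15:15–15:45.
Elena ∩ Zheng ∩ Priya: 08:00–09:00, 10:00–10:15, 11:00–11:30, 15:15–15:45.
Windows ≥ 45 min: 08:00–09:00.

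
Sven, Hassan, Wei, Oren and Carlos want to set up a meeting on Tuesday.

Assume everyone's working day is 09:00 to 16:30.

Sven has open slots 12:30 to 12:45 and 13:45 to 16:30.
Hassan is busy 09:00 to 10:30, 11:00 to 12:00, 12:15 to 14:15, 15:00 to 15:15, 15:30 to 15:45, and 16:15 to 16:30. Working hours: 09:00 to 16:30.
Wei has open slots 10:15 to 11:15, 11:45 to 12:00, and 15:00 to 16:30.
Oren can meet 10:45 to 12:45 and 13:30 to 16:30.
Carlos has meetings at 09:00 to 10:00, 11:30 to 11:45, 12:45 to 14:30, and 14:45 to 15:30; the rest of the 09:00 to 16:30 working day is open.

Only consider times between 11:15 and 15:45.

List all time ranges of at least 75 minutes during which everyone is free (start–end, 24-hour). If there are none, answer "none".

Hassan free within 09:00–16:30: 10:30–11:00, 12:00–12:15, 14:15–15:00, 15:15–15:30, 15:45–16:15.
Carlos free within 09:00–16:30: 10:00–11:30, 11:45–12:45, 14:30–14:45, 15:30–16:30.
Sven ∩ Hassan: 14:15–15:00, 15:15–15:30, 15:45–16:15.
Sven ∩ Hassan ∩ Wei: 15:15–15:30, 15:45–16:15.
Sven ∩ Hassan ∩ Wei ∩ Oren: 15:15–15:30, 15:45–16:15.
Sven ∩ Hassan ∩ Wei ∩ Oren ∩ Carlos: 15:45–16:15.
Restricted to 11:15–15:45: (none).
Windows ≥ 75 min: (none).

none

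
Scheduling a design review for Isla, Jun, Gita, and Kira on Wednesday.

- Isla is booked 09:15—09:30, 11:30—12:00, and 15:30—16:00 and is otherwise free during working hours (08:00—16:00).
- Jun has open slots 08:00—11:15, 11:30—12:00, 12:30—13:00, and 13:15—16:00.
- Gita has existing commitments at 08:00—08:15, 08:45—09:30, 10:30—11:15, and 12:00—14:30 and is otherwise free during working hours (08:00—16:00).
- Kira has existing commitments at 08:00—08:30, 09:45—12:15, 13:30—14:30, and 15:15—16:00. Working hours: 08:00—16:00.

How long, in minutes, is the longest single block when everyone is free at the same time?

Isla free within 08:00–16:00: 08:00–09:15, 09:30–11:30, 12:00–15:30.
Gita free within 08:00–16:00: 08:15–08:45, 09:30–10:30, 11:15–12:00, 14:30–16:00.
Kira free within 08:00–16:00: 08:30–09:45, 12:15–13:30, 14:30–15:15.
Isla ∩ Jun: 08:00–09:15, 09:30–11:15, 12:30–13:00, 13:15–15:30.
Isla ∩ Jun ∩ Gita: 08:15–08:45, 09:30–10:30, 14:30–15:30.
Isla ∩ Jun ∩ Gita ∩ Kira: 08:30–08:45, 09:30–09:45, 14:30–15:15.
Common window lengths: 15, 15, 45 min; longest is 45.

45 minutes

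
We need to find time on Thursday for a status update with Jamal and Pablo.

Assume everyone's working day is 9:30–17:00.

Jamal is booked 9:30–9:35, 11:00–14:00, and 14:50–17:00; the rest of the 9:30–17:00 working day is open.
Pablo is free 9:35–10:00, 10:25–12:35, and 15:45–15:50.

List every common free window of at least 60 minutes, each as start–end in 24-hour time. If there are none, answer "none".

none

Jamal free within 09:30–17:00: 09:35–11:00, 14:00–14:50.
Jamal ∩ Pablo: 09:35–10:00, 10:25–11:00.
Windows ≥ 60 min: (none).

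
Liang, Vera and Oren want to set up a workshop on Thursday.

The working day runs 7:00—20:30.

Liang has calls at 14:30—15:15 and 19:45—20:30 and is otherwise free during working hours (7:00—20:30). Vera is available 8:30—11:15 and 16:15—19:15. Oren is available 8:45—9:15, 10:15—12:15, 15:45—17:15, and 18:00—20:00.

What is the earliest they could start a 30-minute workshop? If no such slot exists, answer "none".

08:45

Liang free within 07:00–20:30: 07:00–14:30, 15:15–19:45.
Liang ∩ Vera: 08:30–11:15, 16:15–19:15.
Liang ∩ Vera ∩ Oren: 08:45–09:15, 10:15–11:15, 16:15–17:15, 18:00–19:15.
Windows ≥ 30 min: 08:45–09:15, 10:15–11:15, 16:15–17:15, 18:00–19:15.
Earliest such window starts at 08:45.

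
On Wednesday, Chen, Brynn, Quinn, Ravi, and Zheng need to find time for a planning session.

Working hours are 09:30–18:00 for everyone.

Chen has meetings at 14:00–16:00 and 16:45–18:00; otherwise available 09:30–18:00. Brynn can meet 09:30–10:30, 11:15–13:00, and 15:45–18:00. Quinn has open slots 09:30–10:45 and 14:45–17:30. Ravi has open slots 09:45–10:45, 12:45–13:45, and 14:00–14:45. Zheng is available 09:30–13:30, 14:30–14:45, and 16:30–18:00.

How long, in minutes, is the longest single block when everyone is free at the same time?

Chen free within 09:30–18:00: 09:30–14:00, 16:00–16:45.
Chen ∩ Brynn: 09:30–10:30, 11:15–13:00, 16:00–16:45.
Chen ∩ Brynn ∩ Quinn: 09:30–10:30, 16:00–16:45.
Chen ∩ Brynn ∩ Quinn ∩ Ravi: 09:45–10:30.
Chen ∩ Brynn ∩ Quinn ∩ Ravi ∩ Zheng: 09:45–10:30.
Single common window of 45 minutes.

45 minutes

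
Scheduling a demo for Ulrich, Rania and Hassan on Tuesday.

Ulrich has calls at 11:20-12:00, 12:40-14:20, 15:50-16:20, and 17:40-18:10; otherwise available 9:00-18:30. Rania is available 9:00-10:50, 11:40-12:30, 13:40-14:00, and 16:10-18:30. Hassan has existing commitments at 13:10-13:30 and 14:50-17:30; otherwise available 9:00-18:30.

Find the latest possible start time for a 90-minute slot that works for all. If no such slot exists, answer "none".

Ulrich free within 09:00–18:30: 09:00–11:20, 12:00–12:40, 14:20–15:50, 16:20–17:40, 18:10–18:30.
Hassan free within 09:00–18:30: 09:00–13:10, 13:30–14:50, 17:30–18:30.
Ulrich ∩ Rania: 09:00–10:50, 12:00–12:30, 16:20–17:40, 18:10–18:30.
Ulrich ∩ Rania ∩ Hassan: 09:00–10:50, 12:00–12:30, 17:30–17:40, 18:10–18:30.
Windows ≥ 90 min: 09:00–10:50.
Latest start in the last window 09:00–10:50 is 10:50 − 90 min = 09:20.

09:20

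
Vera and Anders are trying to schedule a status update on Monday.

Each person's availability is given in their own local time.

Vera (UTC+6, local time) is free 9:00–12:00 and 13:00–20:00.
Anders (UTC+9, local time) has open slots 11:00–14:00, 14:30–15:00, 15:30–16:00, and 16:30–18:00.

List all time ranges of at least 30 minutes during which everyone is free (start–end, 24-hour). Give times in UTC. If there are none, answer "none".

03:00–05:00, 05:30–06:00, 07:30–09:00

Vera → UTC: 03:00–06:00, 07:00–14:00.
Anders → UTC: 02:00–05:00, 05:30–06:00, 06:30–07:00, 07:30–09:00.
Vera ∩ Anders: 03:00–05:00, 05:30–06:00, 07:30–09:00.
Windows ≥ 30 min: 03:00–05:00, 05:30–06:00, 07:30–09:00.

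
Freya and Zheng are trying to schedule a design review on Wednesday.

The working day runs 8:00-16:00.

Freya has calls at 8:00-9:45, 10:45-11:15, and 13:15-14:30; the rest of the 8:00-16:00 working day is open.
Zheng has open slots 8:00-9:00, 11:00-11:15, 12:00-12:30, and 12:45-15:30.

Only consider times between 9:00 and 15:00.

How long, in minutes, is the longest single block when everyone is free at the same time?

30 minutes

Freya free within 08:00–16:00: 09:45–10:45, 11:15–13:15, 14:30–16:00.
Freya ∩ Zheng: 12:00–12:30, 12:45–13:15, 14:30–15:30.
Restricted to 09:00–15:00: 12:00–12:30, 12:45–13:15, 14:30–15:00.
Common window lengths: 30, 30, 30 min; longest is 30.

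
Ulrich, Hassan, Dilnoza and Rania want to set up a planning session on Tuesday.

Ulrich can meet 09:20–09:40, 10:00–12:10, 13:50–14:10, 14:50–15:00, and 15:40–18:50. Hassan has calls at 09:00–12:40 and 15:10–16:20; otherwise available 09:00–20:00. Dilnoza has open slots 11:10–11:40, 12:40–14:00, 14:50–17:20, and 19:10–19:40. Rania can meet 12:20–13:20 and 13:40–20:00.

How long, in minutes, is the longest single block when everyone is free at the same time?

60 minutes

Hassan free within 09:00–20:00: 12:40–15:10, 16:20–20:00.
Ulrich ∩ Hassan: 13:50–14:10, 14:50–15:00, 16:20–18:50.
Ulrich ∩ Hassan ∩ Dilnoza: 13:50–14:00, 14:50–15:00, 16:20–17:20.
Ulrich ∩ Hassan ∩ Dilnoza ∩ Rania: 13:50–14:00, 14:50–15:00, 16:20–17:20.
Common window lengths: 10, 10, 60 min; longest is 60.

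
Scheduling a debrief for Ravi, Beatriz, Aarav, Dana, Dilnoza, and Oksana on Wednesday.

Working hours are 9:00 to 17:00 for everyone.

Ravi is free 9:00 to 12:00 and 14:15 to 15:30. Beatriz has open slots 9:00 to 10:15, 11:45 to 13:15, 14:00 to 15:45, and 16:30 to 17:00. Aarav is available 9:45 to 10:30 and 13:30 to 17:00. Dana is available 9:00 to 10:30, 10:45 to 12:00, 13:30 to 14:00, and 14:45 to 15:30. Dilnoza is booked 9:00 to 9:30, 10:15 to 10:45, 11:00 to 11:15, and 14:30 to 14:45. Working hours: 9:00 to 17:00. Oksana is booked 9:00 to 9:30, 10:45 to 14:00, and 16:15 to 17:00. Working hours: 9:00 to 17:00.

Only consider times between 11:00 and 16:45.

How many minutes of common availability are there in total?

45 minutes

Dilnoza free within 09:00–17:00: 09:30–10:15, 10:45–11:00, 11:15–14:30, 14:45–17:00.
Oksana free within 09:00–17:00: 09:30–10:45, 14:00–16:15.
Ravi ∩ Beatriz: 09:00–10:15, 11:45–12:00, 14:15–15:30.
Ravi ∩ Beatriz ∩ Aarav: 09:45–10:15, 14:15–15:30.
Ravi ∩ Beatriz ∩ Aarav ∩ Dana: 09:45–10:15, 14:45–15:30.
Ravi ∩ Beatriz ∩ Aarav ∩ Dana ∩ Dilnoza: 09:45–10:15, 14:45–15:30.
Ravi ∩ Beatriz ∩ Aarav ∩ Dana ∩ Dilnoza ∩ Oksana: 09:45–10:15, 14:45–15:30.
Restricted to 11:00–16:45: 14:45–15:30.
Total common minutes: 45.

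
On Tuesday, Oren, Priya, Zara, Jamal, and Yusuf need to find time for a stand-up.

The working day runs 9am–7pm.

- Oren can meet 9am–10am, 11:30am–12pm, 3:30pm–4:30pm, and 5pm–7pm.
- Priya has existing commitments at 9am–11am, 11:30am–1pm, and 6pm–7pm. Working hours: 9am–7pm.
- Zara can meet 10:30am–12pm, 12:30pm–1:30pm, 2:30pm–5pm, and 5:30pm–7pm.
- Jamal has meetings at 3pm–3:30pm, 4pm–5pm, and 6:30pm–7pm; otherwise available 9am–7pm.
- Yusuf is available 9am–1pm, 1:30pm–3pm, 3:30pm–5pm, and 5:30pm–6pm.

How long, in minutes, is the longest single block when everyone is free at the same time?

Priya free within 09:00–19:00: 11:00–11:30, 13:00–18:00.
Jamal free within 09:00–19:00: 09:00–15:00, 15:30–16:00, 17:00–18:30.
Oren ∩ Priya: 15:30–16:30, 17:00–18:00.
Oren ∩ Priya ∩ Zara: 15:30–16:30, 17:30–18:00.
Oren ∩ Priya ∩ Zara ∩ Jamal: 15:30–16:00, 17:30–18:00.
Oren ∩ Priya ∩ Zara ∩ Jamal ∩ Yusuf: 15:30–16:00, 17:30–18:00.
Common window lengths: 30, 30 min; longest is 30.

30 minutes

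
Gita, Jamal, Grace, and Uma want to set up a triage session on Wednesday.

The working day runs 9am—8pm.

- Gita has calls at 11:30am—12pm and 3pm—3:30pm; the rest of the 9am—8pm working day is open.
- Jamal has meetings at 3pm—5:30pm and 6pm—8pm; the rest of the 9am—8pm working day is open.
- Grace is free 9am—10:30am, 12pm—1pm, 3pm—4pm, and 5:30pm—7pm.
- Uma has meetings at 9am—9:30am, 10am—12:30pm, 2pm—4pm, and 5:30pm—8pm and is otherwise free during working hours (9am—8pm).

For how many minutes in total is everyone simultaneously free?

60 minutes

Gita free within 09:00–20:00: 09:00–11:30, 12:00–15:00, 15:30–20:00.
Jamal free within 09:00–20:00: 09:00–15:00, 17:30–18:00.
Uma free within 09:00–20:00: 09:30–10:00, 12:30–14:00, 16:00–17:30.
Gita ∩ Jamal: 09:00–11:30, 12:00–15:00, 17:30–18:00.
Gita ∩ Jamal ∩ Grace: 09:00–10:30, 12:00–13:00, 17:30–18:00.
Gita ∩ Jamal ∩ Grace ∩ Uma: 09:30–10:00, 12:30–13:00.
Total common minutes: 30 + 30 = 60.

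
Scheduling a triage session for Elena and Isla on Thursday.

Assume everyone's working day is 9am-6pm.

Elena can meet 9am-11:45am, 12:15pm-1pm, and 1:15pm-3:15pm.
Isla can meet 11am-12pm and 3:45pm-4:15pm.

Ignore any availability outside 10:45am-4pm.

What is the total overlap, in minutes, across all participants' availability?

45 minutes

Elena ∩ Isla: 11:00–11:45.
Restricted to 10:45–16:00: 11:00–11:45.
Total common minutes: 45.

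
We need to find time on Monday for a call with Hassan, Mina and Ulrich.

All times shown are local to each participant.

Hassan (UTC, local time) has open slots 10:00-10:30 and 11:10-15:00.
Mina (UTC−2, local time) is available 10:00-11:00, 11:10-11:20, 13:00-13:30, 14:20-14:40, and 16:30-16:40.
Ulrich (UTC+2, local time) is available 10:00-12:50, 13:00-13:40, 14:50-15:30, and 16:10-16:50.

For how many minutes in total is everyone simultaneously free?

Hassan → UTC: 10:00–10:30, 11:10–15:00.
Mina → UTC: 12:00–13:00, 13:10–13:20, 15:00–15:30, 16:20–16:40, 18:30–18:40.
Ulrich → UTC: 08:00–10:50, 11:00–11:40, 12:50–13:30, 14:10–14:50.
Hassan ∩ Mina: 12:00–13:00, 13:10–13:20.
Hassan ∩ Mina ∩ Ulrich: 12:50–13:00, 13:10–13:20.
Total common minutes: 10 + 10 = 20.

20 minutes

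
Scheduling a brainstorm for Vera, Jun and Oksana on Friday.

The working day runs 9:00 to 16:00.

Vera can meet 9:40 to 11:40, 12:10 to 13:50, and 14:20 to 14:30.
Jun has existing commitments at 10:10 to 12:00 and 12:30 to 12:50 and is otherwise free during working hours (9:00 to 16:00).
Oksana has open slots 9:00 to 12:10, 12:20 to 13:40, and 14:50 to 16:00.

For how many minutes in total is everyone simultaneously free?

90 minutes

Jun free within 09:00–16:00: 09:00–10:10, 12:00–12:30, 12:50–16:00.
Vera ∩ Jun: 09:40–10:10, 12:10–12:30, 12:50–13:50, 14:20–14:30.
Vera ∩ Jun ∩ Oksana: 09:40–10:10, 12:20–12:30, 12:50–13:40.
Total common minutes: 30 + 10 + 50 = 90.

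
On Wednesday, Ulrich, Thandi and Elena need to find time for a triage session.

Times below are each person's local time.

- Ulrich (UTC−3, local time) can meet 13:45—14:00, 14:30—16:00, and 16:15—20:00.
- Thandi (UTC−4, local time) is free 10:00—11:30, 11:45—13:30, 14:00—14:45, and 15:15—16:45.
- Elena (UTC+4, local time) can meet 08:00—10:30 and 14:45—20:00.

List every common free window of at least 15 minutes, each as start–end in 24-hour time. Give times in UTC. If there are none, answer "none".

Ulrich → UTC: 16:45–17:00, 17:30–19:00, 19:15–23:00.
Thandi → UTC: 14:00–15:30, 15:45–17:30, 18:00–18:45, 19:15–20:45.
Elena → UTC: 04:00–06:30, 10:45–16:00.
Ulrich ∩ Thandi: 16:45–17:00, 18:00–18:45, 19:15–20:45.
Ulrich ∩ Thandi ∩ Elena: (none).
Windows ≥ 15 min: (none).

none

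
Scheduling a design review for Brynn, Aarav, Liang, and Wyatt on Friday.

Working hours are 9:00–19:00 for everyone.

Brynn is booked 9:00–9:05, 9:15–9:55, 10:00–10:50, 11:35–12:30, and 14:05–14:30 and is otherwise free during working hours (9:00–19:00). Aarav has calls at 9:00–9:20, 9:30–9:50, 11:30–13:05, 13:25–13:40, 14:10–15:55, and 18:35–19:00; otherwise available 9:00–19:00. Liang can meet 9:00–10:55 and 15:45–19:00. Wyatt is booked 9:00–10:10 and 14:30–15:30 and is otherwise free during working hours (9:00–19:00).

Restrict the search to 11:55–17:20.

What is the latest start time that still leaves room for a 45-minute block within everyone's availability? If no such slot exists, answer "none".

Brynn free within 09:00–19:00: 09:05–09:15, 09:55–10:00, 10:50–11:35, 12:30–14:05, 14:30–19:00.
Aarav free within 09:00–19:00: 09:20–09:30, 09:50–11:30, 13:05–13:25, 13:40–14:10, 15:55–18:35.
Wyatt free within 09:00–19:00: 10:10–14:30, 15:30–19:00.
Brynn ∩ Aarav: 09:55–10:00, 10:50–11:30, 13:05–13:25, 13:40–14:05, 15:55–18:35.
Brynn ∩ Aarav ∩ Liang: 09:55–10:00, 10:50–10:55, 15:55–18:35.
Brynn ∩ Aarav ∩ Liang ∩ Wyatt: 10:50–10:55, 15:55–18:35.
Restricted to 11:55–17:20: 15:55–17:20.
Windows ≥ 45 min: 15:55–17:20.
Latest start in the last window 15:55–17:20 is 17:20 − 45 min = 16:35.

16:35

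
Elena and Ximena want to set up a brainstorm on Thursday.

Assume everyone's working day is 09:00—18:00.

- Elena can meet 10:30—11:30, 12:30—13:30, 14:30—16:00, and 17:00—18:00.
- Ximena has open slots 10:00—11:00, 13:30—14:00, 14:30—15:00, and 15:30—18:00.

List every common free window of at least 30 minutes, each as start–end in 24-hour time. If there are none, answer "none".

10:30–11:00, 14:30–15:00, 15:30–16:00, 17:00–18:00

Elena ∩ Ximena: 10:30–11:00, 14:30–15:00, 15:30–16:00, 17:00–18:00.
Windows ≥ 30 min: 10:30–11:00, 14:30–15:00, 15:30–16:00, 17:00–18:00.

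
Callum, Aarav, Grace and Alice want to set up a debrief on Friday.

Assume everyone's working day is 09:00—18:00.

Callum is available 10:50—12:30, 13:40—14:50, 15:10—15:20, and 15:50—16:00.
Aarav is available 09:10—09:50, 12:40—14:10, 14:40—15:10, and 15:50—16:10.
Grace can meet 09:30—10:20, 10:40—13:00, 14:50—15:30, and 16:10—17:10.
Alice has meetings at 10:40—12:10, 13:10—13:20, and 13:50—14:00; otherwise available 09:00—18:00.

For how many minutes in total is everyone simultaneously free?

Alice free within 09:00–18:00: 09:00–10:40, 12:10–13:10, 13:20–13:50, 14:00–18:00.
Callum ∩ Aarav: 13:40–14:10, 14:40–14:50, 15:50–16:00.
Callum ∩ Aarav ∩ Grace: (none).
Callum ∩ Aarav ∩ Grace ∩ Alice: (none).
Total common minutes: 0.

0 minutes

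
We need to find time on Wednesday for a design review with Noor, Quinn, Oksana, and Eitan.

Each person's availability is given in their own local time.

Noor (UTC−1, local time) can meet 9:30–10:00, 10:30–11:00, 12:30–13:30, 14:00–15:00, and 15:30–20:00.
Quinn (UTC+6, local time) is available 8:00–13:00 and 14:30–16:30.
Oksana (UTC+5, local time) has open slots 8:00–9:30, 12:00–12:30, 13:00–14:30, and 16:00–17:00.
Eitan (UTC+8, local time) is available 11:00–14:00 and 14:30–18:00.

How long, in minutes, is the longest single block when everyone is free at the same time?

0 minutes

Noor → UTC: 10:30–11:00, 11:30–12:00, 13:30–14:30, 15:00–16:00, 16:30–21:00.
Quinn → UTC: 02:00–07:00, 08:30–10:30.
Oksana → UTC: 03:00–04:30, 07:00–07:30, 08:00–09:30, 11:00–12:00.
Eitan → UTC: 03:00–06:00, 06:30–10:00.
Noor ∩ Quinn: (none).
Noor ∩ Quinn ∩ Oksana: (none).
Noor ∩ Quinn ∩ Oksana ∩ Eitan: (none).
No common window.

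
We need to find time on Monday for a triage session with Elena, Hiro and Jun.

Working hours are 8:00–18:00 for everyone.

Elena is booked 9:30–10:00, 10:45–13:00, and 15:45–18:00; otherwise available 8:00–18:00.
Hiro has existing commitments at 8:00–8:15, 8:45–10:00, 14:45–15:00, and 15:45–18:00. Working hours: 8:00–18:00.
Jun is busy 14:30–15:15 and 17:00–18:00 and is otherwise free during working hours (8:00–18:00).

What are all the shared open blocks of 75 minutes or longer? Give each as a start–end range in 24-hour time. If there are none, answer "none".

Elena free within 08:00–18:00: 08:00–09:30, 10:00–10:45, 13:00–15:45.
Hiro free within 08:00–18:00: 08:15–08:45, 10:00–14:45, 15:00–15:45.
Jun free within 08:00–18:00: 08:00–14:30, 15:15–17:00.
Elena ∩ Hiro: 08:15–08:45, 10:00–10:45, 13:00–14:45, 15:00–15:45.
Elena ∩ Hiro ∩ Jun: 08:15–08:45, 10:00–10:45, 13:00–14:30, 15:15–15:45.
Windows ≥ 75 min: 13:00–14:30.

13:00–14:30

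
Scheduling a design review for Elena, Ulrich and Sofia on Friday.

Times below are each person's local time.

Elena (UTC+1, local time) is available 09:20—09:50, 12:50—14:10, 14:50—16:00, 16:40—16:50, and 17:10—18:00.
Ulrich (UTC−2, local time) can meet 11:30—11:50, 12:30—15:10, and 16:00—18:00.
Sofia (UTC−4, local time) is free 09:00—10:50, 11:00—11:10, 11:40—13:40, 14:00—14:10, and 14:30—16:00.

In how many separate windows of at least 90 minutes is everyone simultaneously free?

Elena → UTC: 08:20–08:50, 11:50–13:10, 13:50–15:00, 15:40–15:50, 16:10–17:00.
Ulrich → UTC: 13:30–13:50, 14:30–17:10, 18:00–20:00.
Sofia → UTC: 13:00–14:50, 15:00–15:10, 15:40–17:40, 18:00–18:10, 18:30–20:00.
Elena ∩ Ulrich: 14:30–15:00, 15:40–15:50, 16:10–17:00.
Elena ∩ Ulrich ∩ Sofia: 14:30–14:50, 15:40–15:50, 16:10–17:00.
Windows ≥ 90 min: (none).
That's 0 windows.

0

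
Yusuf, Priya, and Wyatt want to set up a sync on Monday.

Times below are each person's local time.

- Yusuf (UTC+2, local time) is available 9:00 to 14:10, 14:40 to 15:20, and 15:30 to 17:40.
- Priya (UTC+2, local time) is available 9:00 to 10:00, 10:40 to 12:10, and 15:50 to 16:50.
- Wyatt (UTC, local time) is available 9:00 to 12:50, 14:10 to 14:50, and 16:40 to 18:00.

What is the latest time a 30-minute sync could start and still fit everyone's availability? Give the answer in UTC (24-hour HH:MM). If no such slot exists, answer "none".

Yusuf → UTC: 07:00–12:10, 12:40–13:20, 13:30–15:40.
Priya → UTC: 07:00–08:00, 08:40–10:10, 13:50–14:50.
Wyatt → UTC: 09:00–12:50, 14:10–14:50, 16:40–18:00.
Yusuf ∩ Priya: 07:00–08:00, 08:40–10:10, 13:50–14:50.
Yusuf ∩ Priya ∩ Wyatt: 09:00–10:10, 14:10–14:50.
Windows ≥ 30 min: 09:00–10:10, 14:10–14:50.
Latest start in the last window 14:10–14:50 is 14:50 − 30 min = 14:20.

14:20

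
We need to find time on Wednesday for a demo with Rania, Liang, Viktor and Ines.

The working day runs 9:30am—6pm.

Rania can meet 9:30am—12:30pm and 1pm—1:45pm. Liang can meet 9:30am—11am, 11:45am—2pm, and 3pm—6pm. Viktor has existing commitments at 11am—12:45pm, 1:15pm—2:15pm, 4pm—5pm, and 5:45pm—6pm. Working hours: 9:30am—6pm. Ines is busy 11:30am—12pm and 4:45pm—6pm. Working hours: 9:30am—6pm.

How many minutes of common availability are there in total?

Viktor free within 09:30–18:00: 09:30–11:00, 12:45–13:15, 14:15–16:00, 17:00–17:45.
Ines free within 09:30–18:00: 09:30–11:30, 12:00–16:45.
Rania ∩ Liang: 09:30–11:00, 11:45–12:30, 13:00–13:45.
Rania ∩ Liang ∩ Viktor: 09:30–11:00, 13:00–13:15.
Rania ∩ Liang ∩ Viktor ∩ Ines: 09:30–11:00, 13:00–13:15.
Total common minutes: 90 + 15 = 105.

105 minutes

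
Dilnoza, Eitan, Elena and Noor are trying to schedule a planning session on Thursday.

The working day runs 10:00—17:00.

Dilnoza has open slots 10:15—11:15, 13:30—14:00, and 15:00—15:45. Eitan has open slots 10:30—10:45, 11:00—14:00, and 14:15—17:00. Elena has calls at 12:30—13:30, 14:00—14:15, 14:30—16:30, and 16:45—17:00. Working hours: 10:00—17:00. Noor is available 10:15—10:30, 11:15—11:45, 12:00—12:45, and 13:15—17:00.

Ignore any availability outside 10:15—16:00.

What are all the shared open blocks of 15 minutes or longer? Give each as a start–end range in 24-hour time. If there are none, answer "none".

Elena free within 10:00–17:00: 10:00–12:30, 13:30–14:00, 14:15–14:30, 16:30–16:45.
Dilnoza ∩ Eitan: 10:30–10:45, 11:00–11:15, 13:30–14:00, 15:00–15:45.
Dilnoza ∩ Eitan ∩ Elena: 10:30–10:45, 11:00–11:15, 13:30–14:00.
Dilnoza ∩ Eitan ∩ Elena ∩ Noor: 13:30–14:00.
Restricted to 10:15–16:00: 13:30–14:00.
Windows ≥ 15 min: 13:30–14:00.

13:30–14:00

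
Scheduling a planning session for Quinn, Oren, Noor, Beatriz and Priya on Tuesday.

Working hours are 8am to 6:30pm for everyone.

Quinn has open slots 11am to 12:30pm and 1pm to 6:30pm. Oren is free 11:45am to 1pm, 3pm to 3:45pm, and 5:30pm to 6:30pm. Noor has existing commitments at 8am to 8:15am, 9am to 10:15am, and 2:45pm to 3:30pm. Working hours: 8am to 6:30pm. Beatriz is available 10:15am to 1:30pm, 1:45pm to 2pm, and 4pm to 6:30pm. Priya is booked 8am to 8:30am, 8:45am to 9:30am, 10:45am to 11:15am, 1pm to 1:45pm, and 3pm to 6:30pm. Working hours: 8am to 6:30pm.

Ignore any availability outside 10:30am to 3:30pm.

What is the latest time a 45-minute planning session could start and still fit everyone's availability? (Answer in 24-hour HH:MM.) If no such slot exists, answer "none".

Noor free within 08:00–18:30: 08:15–09:00, 10:15–14:45, 15:30–18:30.
Priya free within 08:00–18:30: 08:30–08:45, 09:30–10:45, 11:15–13:00, 13:45–15:00.
Quinn ∩ Oren: 11:45–12:30, 15:00–15:45, 17:30–18:30.
Quinn ∩ Oren ∩ Noor: 11:45–12:30, 15:30–15:45, 17:30–18:30.
Quinn ∩ Oren ∩ Noor ∩ Beatriz: 11:45–12:30, 17:30–18:30.
Quinn ∩ Oren ∩ Noor ∩ Beatriz ∩ Priya: 11:45–12:30.
Restricted to 10:30–15:30: 11:45–12:30.
Windows ≥ 45 min: 11:45–12:30.
Latest start in the last window 11:45–12:30 is 12:30 − 45 min = 11:45.

11:45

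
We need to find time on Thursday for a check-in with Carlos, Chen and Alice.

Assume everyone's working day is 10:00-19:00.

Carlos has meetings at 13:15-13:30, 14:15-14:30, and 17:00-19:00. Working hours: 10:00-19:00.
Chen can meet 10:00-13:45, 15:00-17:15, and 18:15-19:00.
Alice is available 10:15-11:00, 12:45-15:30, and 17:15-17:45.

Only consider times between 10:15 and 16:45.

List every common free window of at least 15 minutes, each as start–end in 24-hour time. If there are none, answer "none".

Carlos free within 10:00–19:00: 10:00–13:15, 13:30–14:15, 14:30–17:00.
Carlos ∩ Chen: 10:00–13:15, 13:30–13:45, 15:00–17:00.
Carlos ∩ Chen ∩ Alice: 10:15–11:00, 12:45–13:15, 13:30–13:45, 15:00–15:30.
Restricted to 10:15–16:45: 10:15–11:00, 12:45–13:15, 13:30–13:45, 15:00–15:30.
Windows ≥ 15 min: 10:15–11:00, 12:45–13:15, 13:30–13:45, 15:00–15:30.

10:15–11:00, 12:45–13:15, 13:30–13:45, 15:00–15:30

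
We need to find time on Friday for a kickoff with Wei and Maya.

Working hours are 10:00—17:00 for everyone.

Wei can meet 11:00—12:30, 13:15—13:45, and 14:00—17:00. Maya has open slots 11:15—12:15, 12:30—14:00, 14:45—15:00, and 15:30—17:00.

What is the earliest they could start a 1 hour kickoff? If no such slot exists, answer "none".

Wei ∩ Maya: 11:15–12:15, 13:15–13:45, 14:45–15:00, 15:30–17:00.
Windows ≥ 60 min: 11:15–12:15, 15:30–17:00.
Earliest such window starts at 11:15.

11:15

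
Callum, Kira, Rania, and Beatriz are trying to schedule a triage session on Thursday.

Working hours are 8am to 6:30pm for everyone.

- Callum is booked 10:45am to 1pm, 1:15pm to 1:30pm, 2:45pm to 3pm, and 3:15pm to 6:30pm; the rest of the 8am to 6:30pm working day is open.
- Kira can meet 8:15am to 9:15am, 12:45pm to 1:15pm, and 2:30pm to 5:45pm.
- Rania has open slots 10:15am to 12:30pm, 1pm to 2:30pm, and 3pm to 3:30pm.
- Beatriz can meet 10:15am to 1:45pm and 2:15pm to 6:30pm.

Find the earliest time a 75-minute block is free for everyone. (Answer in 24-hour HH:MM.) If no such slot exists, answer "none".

Callum free within 08:00–18:30: 08:00–10:45, 13:00–13:15, 13:30–14:45, 15:00–15:15.
Callum ∩ Kira: 08:15–09:15, 13:00–13:15, 14:30–14:45, 15:00–15:15.
Callum ∩ Kira ∩ Rania: 13:00–13:15, 15:00–15:15.
Callum ∩ Kira ∩ Rania ∩ Beatriz: 13:00–13:15, 15:00–15:15.
Windows ≥ 75 min: (none).

none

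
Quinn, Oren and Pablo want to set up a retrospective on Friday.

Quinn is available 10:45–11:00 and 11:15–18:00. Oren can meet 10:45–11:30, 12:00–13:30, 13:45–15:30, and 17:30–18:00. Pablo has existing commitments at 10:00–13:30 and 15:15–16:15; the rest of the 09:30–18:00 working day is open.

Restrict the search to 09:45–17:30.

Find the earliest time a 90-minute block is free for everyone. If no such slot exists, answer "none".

Pablo free within 09:30–18:00: 09:30–10:00, 13:30–15:15, 16:15–18:00.
Quinn ∩ Oren: 10:45–11:00, 11:15–11:30, 12:00–13:30, 13:45–15:30, 17:30–18:00.
Quinn ∩ Oren ∩ Pablo: 13:45–15:15, 17:30–18:00.
Restricted to 09:45–17:30: 13:45–15:15.
Windows ≥ 90 min: 13:45–15:15.
Earliest such window starts at 13:45.

13:45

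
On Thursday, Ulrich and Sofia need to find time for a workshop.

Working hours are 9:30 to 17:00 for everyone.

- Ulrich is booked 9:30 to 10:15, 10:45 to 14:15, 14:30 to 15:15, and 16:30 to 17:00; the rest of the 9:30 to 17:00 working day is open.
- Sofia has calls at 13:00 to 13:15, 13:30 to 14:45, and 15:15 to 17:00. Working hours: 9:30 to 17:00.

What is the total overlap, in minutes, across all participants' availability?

30 minutes

Ulrich free within 09:30–17:00: 10:15–10:45, 14:15–14:30, 15:15–16:30.
Sofia free within 09:30–17:00: 09:30–13:00, 13:15–13:30, 14:45–15:15.
Ulrich ∩ Sofia: 10:15–10:45.
Total common minutes: 30.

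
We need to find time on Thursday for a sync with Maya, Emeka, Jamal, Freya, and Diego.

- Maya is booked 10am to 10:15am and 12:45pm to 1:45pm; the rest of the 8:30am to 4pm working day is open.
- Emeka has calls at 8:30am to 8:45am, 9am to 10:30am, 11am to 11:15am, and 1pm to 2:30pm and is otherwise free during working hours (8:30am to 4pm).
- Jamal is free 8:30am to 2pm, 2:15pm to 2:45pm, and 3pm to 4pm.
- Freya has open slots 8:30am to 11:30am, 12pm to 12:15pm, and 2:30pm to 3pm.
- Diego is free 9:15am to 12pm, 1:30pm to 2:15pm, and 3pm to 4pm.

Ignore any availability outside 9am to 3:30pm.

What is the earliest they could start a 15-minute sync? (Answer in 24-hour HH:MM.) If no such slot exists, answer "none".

10:30

Maya free within 08:30–16:00: 08:30–10:00, 10:15–12:45, 13:45–16:00.
Emeka free within 08:30–16:00: 08:45–09:00, 10:30–11:00, 11:15–13:00, 14:30–16:00.
Maya ∩ Emeka: 08:45–09:00, 10:30–11:00, 11:15–12:45, 14:30–16:00.
Maya ∩ Emeka ∩ Jamal: 08:45–09:00, 10:30–11:00, 11:15–12:45, 14:30–14:45, 15:00–16:00.
Maya ∩ Emeka ∩ Jamal ∩ Freya: 08:45–09:00, 10:30–11:00, 11:15–11:30, 12:00–12:15, 14:30–14:45.
Maya ∩ Emeka ∩ Jamal ∩ Freya ∩ Diego: 10:30–11:00, 11:15–11:30.
Restricted to 09:00–15:30: 10:30–11:00, 11:15–11:30.
Windows ≥ 15 min: 10:30–11:00, 11:15–11:30.
Earliest such window starts at 10:30.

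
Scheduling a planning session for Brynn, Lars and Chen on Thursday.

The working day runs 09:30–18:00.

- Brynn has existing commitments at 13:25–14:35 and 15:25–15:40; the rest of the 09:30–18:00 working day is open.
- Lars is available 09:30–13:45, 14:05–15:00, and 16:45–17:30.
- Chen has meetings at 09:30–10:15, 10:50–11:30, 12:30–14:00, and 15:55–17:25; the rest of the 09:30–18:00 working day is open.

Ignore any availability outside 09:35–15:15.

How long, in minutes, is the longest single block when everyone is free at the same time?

Brynn free within 09:30–18:00: 09:30–13:25, 14:35–15:25, 15:40–18:00.
Chen free within 09:30–18:00: 10:15–10:50, 11:30–12:30, 14:00–15:55, 17:25–18:00.
Brynn ∩ Lars: 09:30–13:25, 14:35–15:00, 16:45–17:30.
Brynn ∩ Lars ∩ Chen: 10:15–10:50, 11:30–12:30, 14:35–15:00, 17:25–17:30.
Restricted to 09:35–15:15: 10:15–10:50, 11:30–12:30, 14:35–15:00.
Common window lengths: 35, 60, 25 min; longest is 60.

60 minutes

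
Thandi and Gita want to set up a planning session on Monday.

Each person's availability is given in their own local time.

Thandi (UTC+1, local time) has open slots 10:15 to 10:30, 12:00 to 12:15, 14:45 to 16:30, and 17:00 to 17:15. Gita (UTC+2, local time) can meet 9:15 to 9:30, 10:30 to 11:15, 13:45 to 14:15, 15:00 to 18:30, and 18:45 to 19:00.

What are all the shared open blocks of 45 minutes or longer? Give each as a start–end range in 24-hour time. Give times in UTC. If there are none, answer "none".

13:45–15:30

Thandi → UTC: 09:15–09:30, 11:00–11:15, 13:45–15:30, 16:00–16:15.
Gita → UTC: 07:15–07:30, 08:30–09:15, 11:45–12:15, 13:00–16:30, 16:45–17:00.
Thandi ∩ Gita: 13:45–15:30, 16:00–16:15.
Windows ≥ 45 min: 13:45–15:30.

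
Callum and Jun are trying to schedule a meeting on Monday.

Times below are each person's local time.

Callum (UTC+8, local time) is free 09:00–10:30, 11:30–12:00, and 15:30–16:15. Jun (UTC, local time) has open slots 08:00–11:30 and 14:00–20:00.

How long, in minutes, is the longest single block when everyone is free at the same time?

Callum → UTC: 01:00–02:30, 03:30–04:00, 07:30–08:15.
Jun → UTC: 08:00–11:30, 14:00–20:00.
Callum ∩ Jun: 08:00–08:15.
Single common window of 15 minutes.

15 minutes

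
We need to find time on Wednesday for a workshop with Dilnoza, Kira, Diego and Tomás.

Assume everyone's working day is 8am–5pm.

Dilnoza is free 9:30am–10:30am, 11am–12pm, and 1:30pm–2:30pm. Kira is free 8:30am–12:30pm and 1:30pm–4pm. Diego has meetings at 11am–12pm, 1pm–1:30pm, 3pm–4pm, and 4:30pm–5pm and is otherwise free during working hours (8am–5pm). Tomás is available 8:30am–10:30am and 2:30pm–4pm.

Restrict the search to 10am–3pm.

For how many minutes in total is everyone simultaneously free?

Diego free within 08:00–17:00: 08:00–11:00, 12:00–13:00, 13:30–15:00, 16:00–16:30.
Dilnoza ∩ Kira: 09:30–10:30, 11:00–12:00, 13:30–14:30.
Dilnoza ∩ Kira ∩ Diego: 09:30–10:30, 13:30–14:30.
Dilnoza ∩ Kira ∩ Diego ∩ Tomás: 09:30–10:30.
Restricted to 10:00–15:00: 10:00–10:30.
Total common minutes: 30.

30 minutes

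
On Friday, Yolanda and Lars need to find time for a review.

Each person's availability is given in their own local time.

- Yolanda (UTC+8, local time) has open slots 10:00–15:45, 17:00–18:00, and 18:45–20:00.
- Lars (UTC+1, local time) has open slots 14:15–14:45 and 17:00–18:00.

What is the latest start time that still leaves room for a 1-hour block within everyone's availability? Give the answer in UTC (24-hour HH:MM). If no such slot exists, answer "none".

Yolanda → UTC: 02:00–07:45, 09:00–10:00, 10:45–12:00.
Lars → UTC: 13:15–13:45, 16:00–17:00.
Yolanda ∩ Lars: (none).
Windows ≥ 60 min: (none).

none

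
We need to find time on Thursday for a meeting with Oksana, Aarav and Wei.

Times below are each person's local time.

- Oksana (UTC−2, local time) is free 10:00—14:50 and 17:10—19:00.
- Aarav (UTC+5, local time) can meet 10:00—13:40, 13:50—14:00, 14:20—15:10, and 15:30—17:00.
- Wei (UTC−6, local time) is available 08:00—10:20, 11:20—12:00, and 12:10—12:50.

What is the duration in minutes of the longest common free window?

0 minutes

Oksana → UTC: 12:00–16:50, 19:10–21:00.
Aarav → UTC: 05:00–08:40, 08:50–09:00, 09:20–10:10, 10:30–12:00.
Wei → UTC: 14:00–16:20, 17:20–18:00, 18:10–18:50.
Oksana ∩ Aarav: (none).
Oksana ∩ Aarav ∩ Wei: (none).
No common window.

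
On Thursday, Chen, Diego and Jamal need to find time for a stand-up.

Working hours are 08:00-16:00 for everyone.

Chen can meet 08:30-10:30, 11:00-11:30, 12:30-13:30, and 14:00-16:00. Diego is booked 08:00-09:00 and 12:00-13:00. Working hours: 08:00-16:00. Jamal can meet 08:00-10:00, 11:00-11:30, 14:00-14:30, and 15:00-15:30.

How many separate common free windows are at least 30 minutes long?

4

Diego free within 08:00–16:00: 09:00–12:00, 13:00–16:00.
Chen ∩ Diego: 09:00–10:30, 11:00–11:30, 13:00–13:30, 14:00–16:00.
Chen ∩ Diego ∩ Jamal: 09:00–10:00, 11:00–11:30, 14:00–14:30, 15:00–15:30.
Windows ≥ 30 min: 09:00–10:00, 11:00–11:30, 14:00–14:30, 15:00–15:30.
That's 4 windows.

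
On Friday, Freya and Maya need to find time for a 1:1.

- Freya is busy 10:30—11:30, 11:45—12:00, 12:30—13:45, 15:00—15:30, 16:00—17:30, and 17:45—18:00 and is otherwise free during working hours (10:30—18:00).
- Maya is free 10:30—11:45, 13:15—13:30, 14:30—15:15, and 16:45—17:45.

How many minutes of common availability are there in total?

Freya free within 10:30–18:00: 11:30–11:45, 12:00–12:30, 13:45–15:00, 15:30–16:00, 17:30–17:45.
Freya ∩ Maya: 11:30–11:45, 14:30–15:00, 17:30–17:45.
Total common minutes: 15 + 30 + 15 = 60.

60 minutes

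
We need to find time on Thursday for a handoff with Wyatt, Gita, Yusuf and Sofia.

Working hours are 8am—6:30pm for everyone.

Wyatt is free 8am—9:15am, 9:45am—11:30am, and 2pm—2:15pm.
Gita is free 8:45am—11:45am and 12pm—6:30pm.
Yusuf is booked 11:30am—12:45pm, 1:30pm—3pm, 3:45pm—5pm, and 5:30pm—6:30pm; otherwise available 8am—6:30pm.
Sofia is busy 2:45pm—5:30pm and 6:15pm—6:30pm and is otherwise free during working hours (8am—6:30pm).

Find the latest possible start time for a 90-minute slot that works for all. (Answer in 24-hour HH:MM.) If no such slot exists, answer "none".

10:00

Yusuf free within 08:00–18:30: 08:00–11:30, 12:45–13:30, 15:00–15:45, 17:00–17:30.
Sofia free within 08:00–18:30: 08:00–14:45, 17:30–18:15.
Wyatt ∩ Gita: 08:45–09:15, 09:45–11:30, 14:00–14:15.
Wyatt ∩ Gita ∩ Yusuf: 08:45–09:15, 09:45–11:30.
Wyatt ∩ Gita ∩ Yusuf ∩ Sofia: 08:45–09:15, 09:45–11:30.
Windows ≥ 90 min: 09:45–11:30.
Latest start in the last window 09:45–11:30 is 11:30 − 90 min = 10:00.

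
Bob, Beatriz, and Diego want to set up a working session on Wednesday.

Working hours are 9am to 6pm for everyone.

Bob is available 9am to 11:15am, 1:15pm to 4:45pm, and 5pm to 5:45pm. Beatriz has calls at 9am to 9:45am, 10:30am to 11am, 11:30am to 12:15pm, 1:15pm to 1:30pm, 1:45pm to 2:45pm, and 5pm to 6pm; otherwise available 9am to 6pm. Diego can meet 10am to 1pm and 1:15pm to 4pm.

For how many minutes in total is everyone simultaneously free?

135 minutes

Beatriz free within 09:00–18:00: 09:45–10:30, 11:00–11:30, 12:15–13:15, 13:30–13:45, 14:45–17:00.
Bob ∩ Beatriz: 09:45–10:30, 11:00–11:15, 13:30–13:45, 14:45–16:45.
Bob ∩ Beatriz ∩ Diego: 10:00–10:30, 11:00–11:15, 13:30–13:45, 14:45–16:00.
Total common minutes: 30 + 15 + 15 + 75 = 135.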